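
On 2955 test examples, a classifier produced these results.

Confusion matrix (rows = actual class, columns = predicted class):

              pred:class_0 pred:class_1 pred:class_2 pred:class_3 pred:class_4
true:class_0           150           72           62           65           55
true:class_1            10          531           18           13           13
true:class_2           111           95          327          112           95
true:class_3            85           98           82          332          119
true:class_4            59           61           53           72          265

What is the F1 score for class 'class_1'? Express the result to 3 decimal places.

F1 score = 2·TP/(2·TP+FP+FN).
class_1: TP=531, FP=72+95+98+61=326, FN=10+18+13+13=54 → 1062/1442 = 0.7365

0.736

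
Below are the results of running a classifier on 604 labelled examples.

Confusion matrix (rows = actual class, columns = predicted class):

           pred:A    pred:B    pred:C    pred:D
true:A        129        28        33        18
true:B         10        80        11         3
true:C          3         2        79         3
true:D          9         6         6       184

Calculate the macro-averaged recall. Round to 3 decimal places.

0.799

Per-class recall (TP/(TP+FN)):
  A: TP=129, FN=28+33+18=79 → 129/208 = 0.6202
  B: TP=80, FN=10+11+3=24 → 80/104 = 0.7692
  C: TP=79, FN=3+2+3=8 → 79/87 = 0.9080
  D: TP=184, FN=9+6+6=21 → 184/205 = 0.8976
Macro-recall = mean = (0.6202 + 0.7692 + 0.9080 + 0.8976) / 4 = 0.799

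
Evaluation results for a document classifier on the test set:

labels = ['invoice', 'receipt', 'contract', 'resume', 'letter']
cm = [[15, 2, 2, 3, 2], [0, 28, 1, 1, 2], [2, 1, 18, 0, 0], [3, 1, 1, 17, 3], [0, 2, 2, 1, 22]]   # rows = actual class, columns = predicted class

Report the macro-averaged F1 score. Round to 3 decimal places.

0.768

Per-class F1 score (2·TP/(2·TP+FP+FN)):
  invoice: TP=15, FP=0+2+3+0=5, FN=2+2+3+2=9 → 30/44 = 0.6818
  receipt: TP=28, FP=2+1+1+2=6, FN=0+1+1+2=4 → 56/66 = 0.8485
  contract: TP=18, FP=2+1+1+2=6, FN=2+1+0+0=3 → 36/45 = 0.8000
  resume: TP=17, FP=3+1+0+1=5, FN=3+1+1+3=8 → 34/47 = 0.7234
  letter: TP=22, FP=2+2+0+3=7, FN=0+2+2+1=5 → 44/56 = 0.7857
Macro-F1 score = mean = (0.6818 + 0.8485 + 0.8000 + 0.7234 + 0.7857) / 5 = 0.768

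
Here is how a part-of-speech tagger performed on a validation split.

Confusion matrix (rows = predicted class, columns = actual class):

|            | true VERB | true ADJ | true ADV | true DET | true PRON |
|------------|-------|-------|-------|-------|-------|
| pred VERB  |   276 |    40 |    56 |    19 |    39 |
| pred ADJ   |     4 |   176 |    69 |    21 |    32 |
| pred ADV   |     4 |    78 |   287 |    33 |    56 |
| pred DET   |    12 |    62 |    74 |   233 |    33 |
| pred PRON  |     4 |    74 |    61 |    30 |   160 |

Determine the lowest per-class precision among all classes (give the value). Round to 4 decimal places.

0.4863

Per-class precision (TP/(TP+FP)):
  VERB: TP=276, FP=40+56+19+39=154 → 276/430 = 0.64186
  ADJ: TP=176, FP=4+69+21+32=126 → 176/302 = 0.58278
  ADV: TP=287, FP=4+78+33+56=171 → 287/458 = 0.62664
  DET: TP=233, FP=12+62+74+33=181 → 233/414 = 0.56280
  PRON: TP=160, FP=4+74+61+30=169 → 160/329 = 0.48632
Lowest is class 'PRON' with precision = 0.4863.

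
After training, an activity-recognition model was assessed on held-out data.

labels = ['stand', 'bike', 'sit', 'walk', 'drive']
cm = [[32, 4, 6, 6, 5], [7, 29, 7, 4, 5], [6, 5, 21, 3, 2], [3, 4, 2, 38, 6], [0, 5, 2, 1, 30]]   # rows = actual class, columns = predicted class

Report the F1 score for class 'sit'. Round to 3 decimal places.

0.560

F1 score = 2·TP/(2·TP+FP+FN).
sit: TP=21, FP=6+7+2+2=17, FN=6+5+3+2=16 → 42/75 = 0.5600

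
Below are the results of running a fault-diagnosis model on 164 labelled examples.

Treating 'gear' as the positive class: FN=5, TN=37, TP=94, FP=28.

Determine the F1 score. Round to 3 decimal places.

Precision = TP/(TP+FP) = 94/122 = 0.7705
Recall = TP/(TP+FN) = 94/99 = 0.9495
F1 = 2·TP/(2·TP+FP+FN) = 188/221 = 0.851

0.851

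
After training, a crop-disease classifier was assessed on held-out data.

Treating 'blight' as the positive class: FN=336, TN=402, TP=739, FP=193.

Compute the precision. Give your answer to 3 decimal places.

0.793

Precision = TP/(TP+FP) = 739/(739+193) = 739/932 = 0.793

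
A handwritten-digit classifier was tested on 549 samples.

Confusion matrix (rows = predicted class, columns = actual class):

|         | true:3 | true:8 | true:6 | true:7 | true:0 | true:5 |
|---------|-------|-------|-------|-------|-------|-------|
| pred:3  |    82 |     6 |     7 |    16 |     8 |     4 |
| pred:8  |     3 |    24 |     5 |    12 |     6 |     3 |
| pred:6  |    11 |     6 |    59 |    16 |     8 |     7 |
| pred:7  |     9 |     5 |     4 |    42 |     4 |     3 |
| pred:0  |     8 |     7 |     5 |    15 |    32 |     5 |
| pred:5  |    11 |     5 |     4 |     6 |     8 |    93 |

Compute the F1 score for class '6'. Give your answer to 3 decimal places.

0.618

Take TP from the diagonal, FP from the rest of the '6' prediction marginal, FN from the rest of the '6' actual marginal.
F1 score = 2·TP/(2·TP+FP+FN).
6: TP=59, FP=11+6+16+8+7=48, FN=7+5+4+5+4=25 → 118/191 = 0.6178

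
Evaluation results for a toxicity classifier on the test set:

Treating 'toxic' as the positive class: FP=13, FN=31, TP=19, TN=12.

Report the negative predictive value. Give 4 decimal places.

NPV = TN/(TN+FN) = 12/(12+31) = 0.2791

0.2791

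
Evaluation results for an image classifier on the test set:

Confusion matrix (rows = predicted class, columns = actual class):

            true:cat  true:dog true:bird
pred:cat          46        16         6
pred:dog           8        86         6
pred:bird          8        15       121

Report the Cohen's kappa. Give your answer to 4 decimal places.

Observed agreement pₒ = trace/N = 253/312 = 0.81090
Expected agreement pₑ = Σ (rowᵢ·colᵢ)/N² = (62·68 + 117·100 + 133·144)/312² = 0.36025
κ = (pₒ − pₑ)/(1 − pₑ) = (0.81090 − 0.36025)/(1 − 0.36025) = 0.7044

0.7044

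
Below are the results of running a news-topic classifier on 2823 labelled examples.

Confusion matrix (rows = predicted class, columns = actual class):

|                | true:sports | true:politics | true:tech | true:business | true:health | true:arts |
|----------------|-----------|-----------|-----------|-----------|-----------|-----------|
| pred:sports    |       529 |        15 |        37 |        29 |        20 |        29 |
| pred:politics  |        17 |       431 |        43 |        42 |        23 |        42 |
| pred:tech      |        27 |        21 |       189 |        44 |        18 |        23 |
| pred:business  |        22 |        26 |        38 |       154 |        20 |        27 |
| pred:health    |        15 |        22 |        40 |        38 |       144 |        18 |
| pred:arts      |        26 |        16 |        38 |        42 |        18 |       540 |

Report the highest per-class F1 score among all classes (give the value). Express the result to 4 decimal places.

Per-class F1 score (2·TP/(2·TP+FP+FN)):
  sports: TP=529, FP=15+37+29+20+29=130, FN=17+27+22+15+26=107 → 1058/1295 = 0.81699
  politics: TP=431, FP=17+43+42+23+42=167, FN=15+21+26+22+16=100 → 862/1129 = 0.76351
  tech: TP=189, FP=27+21+44+18+23=133, FN=37+43+38+40+38=196 → 378/707 = 0.53465
  business: TP=154, FP=22+26+38+20+27=133, FN=29+42+44+38+42=195 → 308/636 = 0.48428
  health: TP=144, FP=15+22+40+38+18=133, FN=20+23+18+20+18=99 → 288/520 = 0.55385
  arts: TP=540, FP=26+16+38+42+18=140, FN=29+42+23+27+18=139 → 1080/1359 = 0.79470
Highest is class 'sports' with F1 score = 0.8170.

0.8170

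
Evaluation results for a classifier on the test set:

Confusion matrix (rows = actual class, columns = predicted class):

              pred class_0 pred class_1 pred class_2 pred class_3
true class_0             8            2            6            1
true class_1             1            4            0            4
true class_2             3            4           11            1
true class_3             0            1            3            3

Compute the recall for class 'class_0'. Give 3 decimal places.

0.471

Take TP from the diagonal, FP from the rest of the 'class_0' prediction marginal, FN from the rest of the 'class_0' actual marginal.
recall = TP/(TP+FN).
class_0: TP=8, FN=2+6+1=9 → 8/17 = 0.4706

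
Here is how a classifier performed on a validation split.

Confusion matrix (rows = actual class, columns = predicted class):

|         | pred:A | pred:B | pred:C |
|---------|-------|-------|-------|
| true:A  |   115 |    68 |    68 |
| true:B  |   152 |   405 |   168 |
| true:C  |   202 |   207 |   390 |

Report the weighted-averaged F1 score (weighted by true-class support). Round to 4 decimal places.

Per-class F1 score (2·TP/(2·TP+FP+FN)):
  A: TP=115, FP=152+202=354, FN=68+68=136 → 230/720 = 0.31944
  B: TP=405, FP=68+207=275, FN=152+168=320 → 810/1405 = 0.57651
  C: TP=390, FP=68+168=236, FN=202+207=409 → 780/1425 = 0.54737
Weighted-F1 score = Σ (supportᵢ/N)·F1 scoreᵢ with N=1775: (251/1775)·0.31944 + (725/1775)·0.57651 + (799/1775)·0.54737 = 0.5270

0.5270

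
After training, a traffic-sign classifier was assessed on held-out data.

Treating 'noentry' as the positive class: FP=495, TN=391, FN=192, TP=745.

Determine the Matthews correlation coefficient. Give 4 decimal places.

MCC = (TP·TN − FP·FN) / √((TP+FP)(TP+FN)(TN+FP)(TN+FN))
Numerator = 745·391 − 495·192 = 196255
Denominator = √(1240·937·886·583) = √600155171440 = 774696.8255
MCC = 196255 / 774696.8255 = 0.2533

0.2533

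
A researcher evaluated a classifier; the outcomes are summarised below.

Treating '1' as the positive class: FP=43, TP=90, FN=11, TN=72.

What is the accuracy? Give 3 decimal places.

Accuracy = (TP+TN)/N = (90+72)/216 = 0.750

0.750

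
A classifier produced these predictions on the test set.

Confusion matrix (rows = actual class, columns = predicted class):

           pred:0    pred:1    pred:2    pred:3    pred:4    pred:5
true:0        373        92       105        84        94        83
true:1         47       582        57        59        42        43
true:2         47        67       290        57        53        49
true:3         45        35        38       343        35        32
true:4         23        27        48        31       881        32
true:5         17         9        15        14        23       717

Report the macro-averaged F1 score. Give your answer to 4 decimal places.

Per-class F1 score (2·TP/(2·TP+FP+FN)):
  0: TP=373, FP=47+47+45+23+17=179, FN=92+105+84+94+83=458 → 746/1383 = 0.53941
  1: TP=582, FP=92+67+35+27+9=230, FN=47+57+59+42+43=248 → 1164/1642 = 0.70889
  2: TP=290, FP=105+57+38+48+15=263, FN=47+67+57+53+49=273 → 580/1116 = 0.51971
  3: TP=343, FP=84+59+57+31+14=245, FN=45+35+38+35+32=185 → 686/1116 = 0.61470
  4: TP=881, FP=94+42+53+35+23=247, FN=23+27+48+31+32=161 → 1762/2170 = 0.81198
  5: TP=717, FP=83+43+49+32+32=239, FN=17+9+15+14+23=78 → 1434/1751 = 0.81896
Macro-F1 score = mean = (0.53941 + 0.70889 + 0.51971 + 0.61470 + 0.81198 + 0.81896) / 6 = 0.6689

0.6689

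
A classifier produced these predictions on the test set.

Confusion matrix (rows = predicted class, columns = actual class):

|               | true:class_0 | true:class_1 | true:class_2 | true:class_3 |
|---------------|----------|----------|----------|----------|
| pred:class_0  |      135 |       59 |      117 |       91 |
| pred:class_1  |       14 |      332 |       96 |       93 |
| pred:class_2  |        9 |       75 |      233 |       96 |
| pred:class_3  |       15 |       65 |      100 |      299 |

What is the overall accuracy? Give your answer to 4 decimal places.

0.5462

Accuracy = trace / total = (135+332+233+299=999) / 1829 = 999/1829 = 0.5462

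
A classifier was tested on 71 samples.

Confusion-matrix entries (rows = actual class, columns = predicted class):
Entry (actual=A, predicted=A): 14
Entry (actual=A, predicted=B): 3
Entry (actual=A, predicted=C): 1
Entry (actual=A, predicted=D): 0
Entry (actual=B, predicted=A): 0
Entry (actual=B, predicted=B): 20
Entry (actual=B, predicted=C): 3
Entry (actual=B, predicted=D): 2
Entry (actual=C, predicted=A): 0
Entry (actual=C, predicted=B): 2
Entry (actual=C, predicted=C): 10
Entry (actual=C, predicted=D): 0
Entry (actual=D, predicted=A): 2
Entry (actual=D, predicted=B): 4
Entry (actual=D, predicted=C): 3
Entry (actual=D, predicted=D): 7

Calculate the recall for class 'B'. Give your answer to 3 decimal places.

0.800

Take TP from the diagonal, FP from the rest of the 'B' prediction marginal, FN from the rest of the 'B' actual marginal.
recall = TP/(TP+FN).
B: TP=20, FN=0+3+2=5 → 20/25 = 0.8000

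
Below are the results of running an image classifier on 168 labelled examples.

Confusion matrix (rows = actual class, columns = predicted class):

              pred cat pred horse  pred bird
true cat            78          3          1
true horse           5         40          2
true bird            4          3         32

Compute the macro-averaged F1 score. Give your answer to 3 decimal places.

0.883

Per-class F1 score (2·TP/(2·TP+FP+FN)):
  cat: TP=78, FP=5+4=9, FN=3+1=4 → 156/169 = 0.9231
  horse: TP=40, FP=3+3=6, FN=5+2=7 → 80/93 = 0.8602
  bird: TP=32, FP=1+2=3, FN=4+3=7 → 64/74 = 0.8649
Macro-F1 score = mean = (0.9231 + 0.8602 + 0.8649) / 3 = 0.883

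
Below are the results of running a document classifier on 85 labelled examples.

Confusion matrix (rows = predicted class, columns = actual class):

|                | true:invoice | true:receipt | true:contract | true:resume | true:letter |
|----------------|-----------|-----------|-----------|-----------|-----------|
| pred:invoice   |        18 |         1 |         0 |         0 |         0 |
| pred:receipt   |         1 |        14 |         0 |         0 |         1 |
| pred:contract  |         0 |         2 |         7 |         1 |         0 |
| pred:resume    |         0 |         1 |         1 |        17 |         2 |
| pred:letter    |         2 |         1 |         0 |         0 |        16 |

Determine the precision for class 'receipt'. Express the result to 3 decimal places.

0.875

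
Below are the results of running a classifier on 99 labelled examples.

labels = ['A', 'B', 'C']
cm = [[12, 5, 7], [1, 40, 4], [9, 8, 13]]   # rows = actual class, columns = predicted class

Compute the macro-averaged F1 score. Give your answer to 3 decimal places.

0.607

Per-class F1 score (2·TP/(2·TP+FP+FN)):
  A: TP=12, FP=1+9=10, FN=5+7=12 → 24/46 = 0.5217
  B: TP=40, FP=5+8=13, FN=1+4=5 → 80/98 = 0.8163
  C: TP=13, FP=7+4=11, FN=9+8=17 → 26/54 = 0.4815
Macro-F1 score = mean = (0.5217 + 0.8163 + 0.4815) / 3 = 0.607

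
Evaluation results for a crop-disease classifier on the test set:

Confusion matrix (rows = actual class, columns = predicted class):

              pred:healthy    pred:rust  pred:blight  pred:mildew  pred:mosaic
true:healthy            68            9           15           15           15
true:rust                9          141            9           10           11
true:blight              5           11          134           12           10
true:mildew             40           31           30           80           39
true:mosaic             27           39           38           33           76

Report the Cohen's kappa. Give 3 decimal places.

0.438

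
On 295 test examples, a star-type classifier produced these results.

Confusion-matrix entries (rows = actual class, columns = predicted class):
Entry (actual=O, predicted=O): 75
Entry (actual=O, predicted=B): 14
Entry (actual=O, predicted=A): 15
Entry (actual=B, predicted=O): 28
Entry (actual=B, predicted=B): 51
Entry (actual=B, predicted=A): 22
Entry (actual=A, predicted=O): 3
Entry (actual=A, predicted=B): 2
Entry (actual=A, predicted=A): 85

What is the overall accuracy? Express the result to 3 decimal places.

Accuracy = trace / total = (75+51+85=211) / 295 = 211/295 = 0.715

0.715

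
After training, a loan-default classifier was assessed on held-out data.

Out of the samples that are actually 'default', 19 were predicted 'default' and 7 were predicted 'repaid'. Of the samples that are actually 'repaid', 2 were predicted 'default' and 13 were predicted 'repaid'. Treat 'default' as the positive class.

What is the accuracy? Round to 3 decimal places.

0.780

Accuracy = (TP+TN)/N = (19+13)/41 = 0.780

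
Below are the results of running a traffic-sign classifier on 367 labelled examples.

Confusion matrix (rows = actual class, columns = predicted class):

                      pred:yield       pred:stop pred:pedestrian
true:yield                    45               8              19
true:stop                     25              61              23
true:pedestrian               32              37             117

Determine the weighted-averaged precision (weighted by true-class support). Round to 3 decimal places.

0.630

Per-class precision (TP/(TP+FP)):
  yield: TP=45, FP=25+32=57 → 45/102 = 0.4412
  stop: TP=61, FP=8+37=45 → 61/106 = 0.5755
  pedestrian: TP=117, FP=19+23=42 → 117/159 = 0.7358
Weighted-precision = Σ (supportᵢ/N)·precisionᵢ with N=367: (72/367)·0.4412 + (109/367)·0.5755 + (186/367)·0.7358 = 0.630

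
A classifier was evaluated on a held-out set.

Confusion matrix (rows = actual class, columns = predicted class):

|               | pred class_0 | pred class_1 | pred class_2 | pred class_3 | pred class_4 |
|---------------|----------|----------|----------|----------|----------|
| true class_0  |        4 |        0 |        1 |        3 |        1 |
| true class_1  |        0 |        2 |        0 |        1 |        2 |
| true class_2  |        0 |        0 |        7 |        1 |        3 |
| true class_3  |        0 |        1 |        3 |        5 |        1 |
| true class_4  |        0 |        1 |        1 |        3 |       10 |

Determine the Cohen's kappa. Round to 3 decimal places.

Observed agreement pₒ = trace/N = 28/50 = 0.5600
Expected agreement pₑ = Σ (rowᵢ·colᵢ)/N² = (9·4 + 5·4 + 11·12 + 10·13 + 15·17)/50² = 0.2292
κ = (pₒ − pₑ)/(1 − pₑ) = (0.5600 − 0.2292)/(1 − 0.2292) = 0.429

0.429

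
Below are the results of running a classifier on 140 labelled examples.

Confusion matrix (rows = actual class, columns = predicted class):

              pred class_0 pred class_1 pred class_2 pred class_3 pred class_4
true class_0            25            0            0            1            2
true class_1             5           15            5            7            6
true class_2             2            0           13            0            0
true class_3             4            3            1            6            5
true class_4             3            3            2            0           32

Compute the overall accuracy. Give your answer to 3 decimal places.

Accuracy = trace / total = (25+15+13+6+32=91) / 140 = 91/140 = 0.650

0.650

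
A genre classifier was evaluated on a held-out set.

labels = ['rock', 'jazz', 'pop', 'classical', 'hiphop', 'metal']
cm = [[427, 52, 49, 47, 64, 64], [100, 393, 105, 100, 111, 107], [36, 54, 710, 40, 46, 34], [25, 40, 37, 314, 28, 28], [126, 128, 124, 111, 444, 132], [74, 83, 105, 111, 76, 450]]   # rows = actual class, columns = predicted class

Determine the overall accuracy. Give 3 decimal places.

Accuracy = trace / total = (427+393+710+314+444+450=2738) / 4975 = 2738/4975 = 0.550

0.550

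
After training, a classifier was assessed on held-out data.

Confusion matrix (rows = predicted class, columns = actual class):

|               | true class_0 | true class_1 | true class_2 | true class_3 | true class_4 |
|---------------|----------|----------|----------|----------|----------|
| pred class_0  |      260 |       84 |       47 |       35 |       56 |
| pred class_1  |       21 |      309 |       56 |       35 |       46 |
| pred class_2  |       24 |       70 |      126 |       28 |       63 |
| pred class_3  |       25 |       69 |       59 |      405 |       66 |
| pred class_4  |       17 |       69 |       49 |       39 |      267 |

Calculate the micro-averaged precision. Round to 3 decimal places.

0.588

Micro-averaging pools counts across classes: ΣTP=1367, ΣFP=958, ΣFN=958.
Micro-precision = TP/(TP+FP) on pooled counts = 0.588 (equals overall accuracy in single-label multiclass).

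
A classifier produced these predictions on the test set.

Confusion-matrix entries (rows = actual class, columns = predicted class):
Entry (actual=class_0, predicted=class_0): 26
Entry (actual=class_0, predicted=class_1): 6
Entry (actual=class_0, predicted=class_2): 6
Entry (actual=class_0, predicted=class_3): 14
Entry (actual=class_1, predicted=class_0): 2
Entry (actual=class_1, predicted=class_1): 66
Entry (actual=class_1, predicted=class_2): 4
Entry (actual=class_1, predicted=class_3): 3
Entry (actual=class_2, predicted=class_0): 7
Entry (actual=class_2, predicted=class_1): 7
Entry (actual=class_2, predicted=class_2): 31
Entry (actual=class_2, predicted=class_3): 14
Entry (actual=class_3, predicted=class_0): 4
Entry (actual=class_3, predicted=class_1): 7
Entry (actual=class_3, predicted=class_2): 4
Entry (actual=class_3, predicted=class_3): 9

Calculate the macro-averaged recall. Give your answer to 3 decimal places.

0.570

Per-class recall (TP/(TP+FN)):
  class_0: TP=26, FN=6+6+14=26 → 26/52 = 0.5000
  class_1: TP=66, FN=2+4+3=9 → 66/75 = 0.8800
  class_2: TP=31, FN=7+7+14=28 → 31/59 = 0.5254
  class_3: TP=9, FN=4+7+4=15 → 9/24 = 0.3750
Macro-recall = mean = (0.5000 + 0.8800 + 0.5254 + 0.3750) / 4 = 0.570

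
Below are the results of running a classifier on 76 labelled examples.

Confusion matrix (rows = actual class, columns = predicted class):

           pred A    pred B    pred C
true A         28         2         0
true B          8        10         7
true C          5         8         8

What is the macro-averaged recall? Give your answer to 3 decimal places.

0.571

Per-class recall (TP/(TP+FN)):
  A: TP=28, FN=2+0=2 → 28/30 = 0.9333
  B: TP=10, FN=8+7=15 → 10/25 = 0.4000
  C: TP=8, FN=5+8=13 → 8/21 = 0.3810
Macro-recall = mean = (0.9333 + 0.4000 + 0.3810) / 3 = 0.571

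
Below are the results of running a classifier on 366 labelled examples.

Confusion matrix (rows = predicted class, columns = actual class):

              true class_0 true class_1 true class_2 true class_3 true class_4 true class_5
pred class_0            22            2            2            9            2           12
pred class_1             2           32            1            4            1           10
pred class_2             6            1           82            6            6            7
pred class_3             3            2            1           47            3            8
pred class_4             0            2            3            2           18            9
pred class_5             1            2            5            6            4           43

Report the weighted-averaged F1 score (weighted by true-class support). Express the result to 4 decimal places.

0.6629

Per-class F1 score (2·TP/(2·TP+FP+FN)):
  class_0: TP=22, FP=2+2+9+2+12=27, FN=2+6+3+0+1=12 → 44/83 = 0.53012
  class_1: TP=32, FP=2+1+4+1+10=18, FN=2+1+2+2+2=9 → 64/91 = 0.70330
  class_2: TP=82, FP=6+1+6+6+7=26, FN=2+1+1+3+5=12 → 164/202 = 0.81188
  class_3: TP=47, FP=3+2+1+3+8=17, FN=9+4+6+2+6=27 → 94/138 = 0.68116
  class_4: TP=18, FP=0+2+3+2+9=16, FN=2+1+6+3+4=16 → 36/68 = 0.52941
  class_5: TP=43, FP=1+2+5+6+4=18, FN=12+10+7+8+9=46 → 86/150 = 0.57333
Weighted-F1 score = Σ (supportᵢ/N)·F1 scoreᵢ with N=366: (34/366)·0.53012 + (41/366)·0.70330 + (94/366)·0.81188 + (74/366)·0.68116 + (34/366)·0.52941 + (89/366)·0.57333 = 0.6629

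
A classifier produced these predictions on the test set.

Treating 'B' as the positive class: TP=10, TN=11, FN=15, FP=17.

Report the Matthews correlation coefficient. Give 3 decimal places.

-0.207

MCC = (TP·TN − FP·FN) / √((TP+FP)(TP+FN)(TN+FP)(TN+FN))
Numerator = 10·11 − 17·15 = -145
Denominator = √(27·25·28·26) = √491400 = 700.9993
MCC = -145 / 700.9993 = -0.207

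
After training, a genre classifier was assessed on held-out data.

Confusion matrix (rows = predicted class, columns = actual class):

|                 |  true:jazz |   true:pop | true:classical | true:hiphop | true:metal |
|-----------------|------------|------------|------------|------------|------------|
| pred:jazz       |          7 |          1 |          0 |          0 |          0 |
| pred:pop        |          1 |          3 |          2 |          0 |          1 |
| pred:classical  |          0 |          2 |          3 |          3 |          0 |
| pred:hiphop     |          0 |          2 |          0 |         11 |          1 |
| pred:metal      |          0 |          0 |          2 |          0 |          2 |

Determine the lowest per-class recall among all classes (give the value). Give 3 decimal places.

0.375

Per-class recall (TP/(TP+FN)):
  jazz: TP=7, FN=1+0+0+0=1 → 7/8 = 0.8750
  pop: TP=3, FN=1+2+2+0=5 → 3/8 = 0.3750
  classical: TP=3, FN=0+2+0+2=4 → 3/7 = 0.4286
  hiphop: TP=11, FN=0+0+3+0=3 → 11/14 = 0.7857
  metal: TP=2, FN=0+1+0+1=2 → 2/4 = 0.5000
Lowest is class 'pop' with recall = 0.375.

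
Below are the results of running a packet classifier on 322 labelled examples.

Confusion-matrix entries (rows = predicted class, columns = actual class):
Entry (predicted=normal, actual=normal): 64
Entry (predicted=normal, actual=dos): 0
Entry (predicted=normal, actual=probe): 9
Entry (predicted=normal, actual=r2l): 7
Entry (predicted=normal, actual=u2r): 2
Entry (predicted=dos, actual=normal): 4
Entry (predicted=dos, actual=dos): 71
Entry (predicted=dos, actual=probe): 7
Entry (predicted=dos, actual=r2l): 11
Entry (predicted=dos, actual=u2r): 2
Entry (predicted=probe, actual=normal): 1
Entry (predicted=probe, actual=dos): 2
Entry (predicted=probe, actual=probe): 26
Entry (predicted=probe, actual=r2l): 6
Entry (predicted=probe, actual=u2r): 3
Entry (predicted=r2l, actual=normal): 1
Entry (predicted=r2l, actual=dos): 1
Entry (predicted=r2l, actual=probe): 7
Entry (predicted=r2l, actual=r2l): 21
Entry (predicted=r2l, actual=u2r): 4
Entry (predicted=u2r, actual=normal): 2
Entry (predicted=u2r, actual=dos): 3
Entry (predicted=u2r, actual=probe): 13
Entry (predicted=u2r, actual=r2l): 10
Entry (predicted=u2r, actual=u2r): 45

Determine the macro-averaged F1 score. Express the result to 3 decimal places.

0.669

Per-class F1 score (2·TP/(2·TP+FP+FN)):
  normal: TP=64, FP=0+9+7+2=18, FN=4+1+1+2=8 → 128/154 = 0.8312
  dos: TP=71, FP=4+7+11+2=24, FN=0+2+1+3=6 → 142/172 = 0.8256
  probe: TP=26, FP=1+2+6+3=12, FN=9+7+7+13=36 → 52/100 = 0.5200
  r2l: TP=21, FP=1+1+7+4=13, FN=7+11+6+10=34 → 42/89 = 0.4719
  u2r: TP=45, FP=2+3+13+10=28, FN=2+2+3+4=11 → 90/129 = 0.6977
Macro-F1 score = mean = (0.8312 + 0.8256 + 0.5200 + 0.4719 + 0.6977) / 5 = 0.669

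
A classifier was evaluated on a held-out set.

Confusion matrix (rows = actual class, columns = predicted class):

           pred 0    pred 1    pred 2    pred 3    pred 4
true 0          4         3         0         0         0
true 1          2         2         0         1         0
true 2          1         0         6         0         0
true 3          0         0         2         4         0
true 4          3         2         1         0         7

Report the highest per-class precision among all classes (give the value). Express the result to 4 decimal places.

Per-class precision (TP/(TP+FP)):
  0: TP=4, FP=2+1+0+3=6 → 4/10 = 0.40000
  1: TP=2, FP=3+0+0+2=5 → 2/7 = 0.28571
  2: TP=6, FP=0+0+2+1=3 → 6/9 = 0.66667
  3: TP=4, FP=0+1+0+0=1 → 4/5 = 0.80000
  4: TP=7, FP=0+0+0+0=0 → 7/7 = 1.00000
Highest is class '4' with precision = 1.0000.

1.0000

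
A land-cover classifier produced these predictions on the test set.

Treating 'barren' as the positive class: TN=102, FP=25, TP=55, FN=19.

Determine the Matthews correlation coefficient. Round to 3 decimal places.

MCC = (TP·TN − FP·FN) / √((TP+FP)(TP+FN)(TN+FP)(TN+FN))
Numerator = 55·102 − 25·19 = 5135
Denominator = √(80·74·127·121) = √90972640 = 9537.9579
MCC = 5135 / 9537.9579 = 0.538

0.538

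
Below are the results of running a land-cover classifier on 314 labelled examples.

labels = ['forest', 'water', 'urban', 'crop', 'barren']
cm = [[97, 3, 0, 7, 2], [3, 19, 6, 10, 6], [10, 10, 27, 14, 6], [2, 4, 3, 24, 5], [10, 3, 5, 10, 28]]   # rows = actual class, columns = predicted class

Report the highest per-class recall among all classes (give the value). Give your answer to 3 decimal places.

0.890

Per-class recall (TP/(TP+FN)):
  forest: TP=97, FN=3+0+7+2=12 → 97/109 = 0.8899
  water: TP=19, FN=3+6+10+6=25 → 19/44 = 0.4318
  urban: TP=27, FN=10+10+14+6=40 → 27/67 = 0.4030
  crop: TP=24, FN=2+4+3+5=14 → 24/38 = 0.6316
  barren: TP=28, FN=10+3+5+10=28 → 28/56 = 0.5000
Highest is class 'forest' with recall = 0.890.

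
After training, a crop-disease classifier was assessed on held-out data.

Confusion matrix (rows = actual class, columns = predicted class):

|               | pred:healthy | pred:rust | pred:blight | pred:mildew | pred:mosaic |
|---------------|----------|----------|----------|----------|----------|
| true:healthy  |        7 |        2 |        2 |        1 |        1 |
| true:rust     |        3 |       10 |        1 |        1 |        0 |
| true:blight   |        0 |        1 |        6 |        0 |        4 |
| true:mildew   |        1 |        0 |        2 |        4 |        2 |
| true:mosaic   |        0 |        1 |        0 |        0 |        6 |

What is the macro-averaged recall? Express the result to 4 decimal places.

0.6104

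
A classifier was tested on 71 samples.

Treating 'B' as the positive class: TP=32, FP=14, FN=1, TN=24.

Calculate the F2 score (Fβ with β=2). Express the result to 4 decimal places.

0.8989

Fβ = (1+β²)·TP / ((1+β²)·TP + β²·FN + FP), with β²=4
= 5·32 / (5·32 + 4·1 + 14) = 0.8989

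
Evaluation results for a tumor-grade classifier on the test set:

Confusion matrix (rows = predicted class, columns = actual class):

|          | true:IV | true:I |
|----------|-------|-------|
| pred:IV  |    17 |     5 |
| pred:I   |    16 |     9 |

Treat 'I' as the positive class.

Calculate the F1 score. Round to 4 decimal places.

0.4615

Precision = TP/(TP+FP) = 9/25 = 0.3600
Recall = TP/(TP+FN) = 9/14 = 0.6429
F1 = 2·TP/(2·TP+FP+FN) = 18/39 = 0.4615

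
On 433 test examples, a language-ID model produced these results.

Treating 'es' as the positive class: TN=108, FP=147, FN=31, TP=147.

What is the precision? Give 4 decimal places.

0.5000

Precision = TP/(TP+FP) = 147/(147+147) = 147/294 = 0.5000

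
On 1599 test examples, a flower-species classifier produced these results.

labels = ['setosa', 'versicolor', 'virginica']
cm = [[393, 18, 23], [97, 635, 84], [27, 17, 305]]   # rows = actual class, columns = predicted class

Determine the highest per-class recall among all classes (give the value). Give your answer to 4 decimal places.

0.9055

Per-class recall (TP/(TP+FN)):
  setosa: TP=393, FN=18+23=41 → 393/434 = 0.90553
  versicolor: TP=635, FN=97+84=181 → 635/816 = 0.77819
  virginica: TP=305, FN=27+17=44 → 305/349 = 0.87393
Highest is class 'setosa' with recall = 0.9055.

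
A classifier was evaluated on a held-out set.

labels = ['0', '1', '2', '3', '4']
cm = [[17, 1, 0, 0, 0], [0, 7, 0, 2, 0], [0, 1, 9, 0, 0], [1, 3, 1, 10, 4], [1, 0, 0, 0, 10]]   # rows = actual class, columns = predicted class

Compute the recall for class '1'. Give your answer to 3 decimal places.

One-vs-rest for '1': TP = diagonal; FP = other classes predicted '1'; FN = '1' predicted as other.
recall = TP/(TP+FN).
1: TP=7, FN=0+0+2+0=2 → 7/9 = 0.7778

0.778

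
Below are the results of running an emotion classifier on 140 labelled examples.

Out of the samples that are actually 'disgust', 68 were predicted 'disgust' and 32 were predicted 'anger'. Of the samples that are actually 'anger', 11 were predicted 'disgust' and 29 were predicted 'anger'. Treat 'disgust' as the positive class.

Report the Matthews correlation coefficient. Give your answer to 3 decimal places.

0.369

MCC = (TP·TN − FP·FN) / √((TP+FP)(TP+FN)(TN+FP)(TN+FN))
Numerator = 68·29 − 11·32 = 1620
Denominator = √(79·100·40·61) = √19276000 = 4390.4442
MCC = 1620 / 4390.4442 = 0.369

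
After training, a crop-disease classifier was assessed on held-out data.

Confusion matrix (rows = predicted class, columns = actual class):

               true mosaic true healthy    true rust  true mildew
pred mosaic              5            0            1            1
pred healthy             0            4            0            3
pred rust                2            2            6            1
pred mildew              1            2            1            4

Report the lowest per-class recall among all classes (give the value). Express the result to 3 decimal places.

0.444

Per-class recall (TP/(TP+FN)):
  mosaic: TP=5, FN=0+2+1=3 → 5/8 = 0.6250
  healthy: TP=4, FN=0+2+2=4 → 4/8 = 0.5000
  rust: TP=6, FN=1+0+1=2 → 6/8 = 0.7500
  mildew: TP=4, FN=1+3+1=5 → 4/9 = 0.4444
Lowest is class 'mildew' with recall = 0.444.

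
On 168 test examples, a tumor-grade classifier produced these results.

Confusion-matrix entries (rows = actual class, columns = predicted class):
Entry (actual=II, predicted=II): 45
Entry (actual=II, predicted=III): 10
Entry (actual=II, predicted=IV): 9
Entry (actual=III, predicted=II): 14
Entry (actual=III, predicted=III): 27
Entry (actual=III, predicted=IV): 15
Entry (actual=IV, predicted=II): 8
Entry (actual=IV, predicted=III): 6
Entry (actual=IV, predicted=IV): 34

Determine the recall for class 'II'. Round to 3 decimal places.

0.703

Take TP from the diagonal, FP from the rest of the 'II' prediction marginal, FN from the rest of the 'II' actual marginal.
recall = TP/(TP+FN).
II: TP=45, FN=10+9=19 → 45/64 = 0.7031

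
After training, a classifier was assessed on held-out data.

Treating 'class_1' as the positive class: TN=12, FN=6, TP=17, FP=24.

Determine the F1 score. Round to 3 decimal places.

Precision = TP/(TP+FP) = 17/41 = 0.4146
Recall = TP/(TP+FN) = 17/23 = 0.7391
F1 = 2·TP/(2·TP+FP+FN) = 34/64 = 0.531

0.531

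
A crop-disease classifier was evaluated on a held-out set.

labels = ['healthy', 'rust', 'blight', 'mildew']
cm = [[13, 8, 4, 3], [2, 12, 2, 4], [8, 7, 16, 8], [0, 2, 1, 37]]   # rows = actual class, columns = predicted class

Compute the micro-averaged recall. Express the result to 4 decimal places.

0.6142

Micro-averaging pools counts across classes: ΣTP=78, ΣFP=49, ΣFN=49.
Micro-recall = TP/(TP+FN) on pooled counts = 0.6142 (equals overall accuracy in single-label multiclass).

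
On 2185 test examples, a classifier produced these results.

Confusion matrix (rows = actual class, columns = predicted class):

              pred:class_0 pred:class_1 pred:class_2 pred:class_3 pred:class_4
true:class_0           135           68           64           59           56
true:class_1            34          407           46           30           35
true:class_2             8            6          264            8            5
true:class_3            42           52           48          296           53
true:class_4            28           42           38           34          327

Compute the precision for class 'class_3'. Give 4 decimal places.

Take TP from the diagonal, FP from the rest of the 'class_3' prediction marginal, FN from the rest of the 'class_3' actual marginal.
precision = TP/(TP+FP).
class_3: TP=296, FP=59+30+8+34=131 → 296/427 = 0.69321

0.6932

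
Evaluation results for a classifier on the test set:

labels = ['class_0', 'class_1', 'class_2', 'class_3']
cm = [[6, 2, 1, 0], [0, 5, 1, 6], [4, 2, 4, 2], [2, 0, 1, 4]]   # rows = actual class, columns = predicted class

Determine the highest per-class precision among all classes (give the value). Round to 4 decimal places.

0.5714

Per-class precision (TP/(TP+FP)):
  class_0: TP=6, FP=0+4+2=6 → 6/12 = 0.50000
  class_1: TP=5, FP=2+2+0=4 → 5/9 = 0.55556
  class_2: TP=4, FP=1+1+1=3 → 4/7 = 0.57143
  class_3: TP=4, FP=0+6+2=8 → 4/12 = 0.33333
Highest is class 'class_2' with precision = 0.5714.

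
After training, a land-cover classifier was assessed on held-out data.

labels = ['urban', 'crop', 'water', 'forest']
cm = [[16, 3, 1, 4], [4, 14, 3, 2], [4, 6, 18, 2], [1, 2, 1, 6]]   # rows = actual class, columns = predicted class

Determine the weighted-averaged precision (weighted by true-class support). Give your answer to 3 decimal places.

0.644

Per-class precision (TP/(TP+FP)):
  urban: TP=16, FP=4+4+1=9 → 16/25 = 0.6400
  crop: TP=14, FP=3+6+2=11 → 14/25 = 0.5600
  water: TP=18, FP=1+3+1=5 → 18/23 = 0.7826
  forest: TP=6, FP=4+2+2=8 → 6/14 = 0.4286
Weighted-precision = Σ (supportᵢ/N)·precisionᵢ with N=87: (24/87)·0.6400 + (23/87)·0.5600 + (30/87)·0.7826 + (10/87)·0.4286 = 0.644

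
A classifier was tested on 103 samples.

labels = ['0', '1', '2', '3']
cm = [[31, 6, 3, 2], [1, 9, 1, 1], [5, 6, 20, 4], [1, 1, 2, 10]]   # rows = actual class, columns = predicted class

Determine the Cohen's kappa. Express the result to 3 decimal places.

0.553

Observed agreement pₒ = trace/N = 70/103 = 0.6796
Expected agreement pₑ = Σ (rowᵢ·colᵢ)/N² = (42·38 + 12·22 + 35·26 + 14·17)/103² = 0.2835
κ = (pₒ − pₑ)/(1 − pₑ) = (0.6796 − 0.2835)/(1 − 0.2835) = 0.553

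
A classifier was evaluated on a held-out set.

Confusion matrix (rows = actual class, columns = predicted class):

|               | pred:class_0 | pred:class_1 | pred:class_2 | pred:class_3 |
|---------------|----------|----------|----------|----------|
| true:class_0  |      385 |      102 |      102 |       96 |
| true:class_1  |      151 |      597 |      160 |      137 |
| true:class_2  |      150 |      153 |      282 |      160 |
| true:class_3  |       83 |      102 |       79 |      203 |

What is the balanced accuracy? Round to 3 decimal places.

Balanced accuracy = mean of per-class recall.
  class_0: recall = 385/685 = 0.5620
  class_1: recall = 597/1045 = 0.5713
  class_2: recall = 282/745 = 0.3785
  class_3: recall = 203/467 = 0.4347
Mean = (0.5620 + 0.5713 + 0.3785 + 0.4347) / 4 = 0.487

0.487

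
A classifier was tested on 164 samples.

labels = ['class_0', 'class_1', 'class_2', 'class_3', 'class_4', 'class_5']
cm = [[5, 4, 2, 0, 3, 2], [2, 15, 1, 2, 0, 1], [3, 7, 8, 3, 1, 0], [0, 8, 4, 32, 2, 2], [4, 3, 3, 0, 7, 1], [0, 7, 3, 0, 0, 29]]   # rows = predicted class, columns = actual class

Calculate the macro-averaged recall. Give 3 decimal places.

0.552

Per-class recall (TP/(TP+FN)):
  class_0: TP=5, FN=2+3+0+4+0=9 → 5/14 = 0.3571
  class_1: TP=15, FN=4+7+8+3+7=29 → 15/44 = 0.3409
  class_2: TP=8, FN=2+1+4+3+3=13 → 8/21 = 0.3810
  class_3: TP=32, FN=0+2+3+0+0=5 → 32/37 = 0.8649
  class_4: TP=7, FN=3+0+1+2+0=6 → 7/13 = 0.5385
  class_5: TP=29, FN=2+1+0+2+1=6 → 29/35 = 0.8286
Macro-recall = mean = (0.3571 + 0.3409 + 0.3810 + 0.8649 + 0.5385 + 0.8286) / 6 = 0.552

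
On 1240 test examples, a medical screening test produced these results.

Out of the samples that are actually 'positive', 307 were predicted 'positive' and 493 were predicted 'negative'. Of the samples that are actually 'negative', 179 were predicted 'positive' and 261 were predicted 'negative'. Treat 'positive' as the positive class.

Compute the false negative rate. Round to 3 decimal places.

0.616

FNR = FN/(FN+TP) = 493/(493+307) = 0.616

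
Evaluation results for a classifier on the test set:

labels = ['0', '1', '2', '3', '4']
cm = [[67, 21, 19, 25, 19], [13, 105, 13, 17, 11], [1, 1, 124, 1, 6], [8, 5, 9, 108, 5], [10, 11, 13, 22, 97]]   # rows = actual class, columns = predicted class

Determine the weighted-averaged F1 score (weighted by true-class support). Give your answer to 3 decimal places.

Per-class F1 score (2·TP/(2·TP+FP+FN)):
  0: TP=67, FP=13+1+8+10=32, FN=21+19+25+19=84 → 134/250 = 0.5360
  1: TP=105, FP=21+1+5+11=38, FN=13+13+17+11=54 → 210/302 = 0.6954
  2: TP=124, FP=19+13+9+13=54, FN=1+1+1+6=9 → 248/311 = 0.7974
  3: TP=108, FP=25+17+1+22=65, FN=8+5+9+5=27 → 216/308 = 0.7013
  4: TP=97, FP=19+11+6+5=41, FN=10+11+13+22=56 → 194/291 = 0.6667
Weighted-F1 score = Σ (supportᵢ/N)·F1 scoreᵢ with N=731: (151/731)·0.5360 + (159/731)·0.6954 + (133/731)·0.7974 + (135/731)·0.7013 + (153/731)·0.6667 = 0.676

0.676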